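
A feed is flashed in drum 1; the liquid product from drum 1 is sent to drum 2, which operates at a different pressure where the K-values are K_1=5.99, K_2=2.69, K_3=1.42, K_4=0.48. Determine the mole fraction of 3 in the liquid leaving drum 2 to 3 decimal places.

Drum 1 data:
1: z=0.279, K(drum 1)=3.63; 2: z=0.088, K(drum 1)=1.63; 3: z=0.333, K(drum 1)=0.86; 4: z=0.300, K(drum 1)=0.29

x_3 (drum 2) = 0.286

Drum 1:
Let ψ₁ = V/F and solve Σ zᵢ(Kᵢ−1)/(1+ψ₁(Kᵢ−1)) = 0.
Feasibility: ΣzᵢKᵢ = 1.530, Σzᵢ/Kᵢ = 1.553 — both > 1, two phases present.
Iterate (Newton) starting at ψ₁ = 0.37:
  ψ₁ = 0.370: g = 0.0788, g' = -0.804 → ψ₁ = 0.468
  ψ₁ = 0.468: g = 0.0029, g' = -0.755 → ψ₁ = 0.472
Converged at ψ₁ = 0.472.
Drum-1 compositions:
  1: x = 0.125, y = 0.452
  2: x = 0.068, y = 0.111
  3: x = 0.357, y = 0.307
  4: x = 0.451, y = 0.131
Drum-2 feed = drum-1 liquid: z₂ = (0.1245, 0.0678, 0.3565, 0.4511).
Drum 2:
Let ψ₂ = V/F and solve Σ zᵢ(Kᵢ−1)/(1+ψ₂(Kᵢ−1)) = 0.
Feasibility: ΣzᵢKᵢ = 1.651, Σzᵢ/Kᵢ = 1.237 — both > 1, two phases present.
Newton–Raphson from ψ₂ = 0.44:
  ψ₂ = 0.440: g = 0.0824, g' = -0.617 → ψ₂ = 0.574
  ψ₂ = 0.574: g = 0.0055, g' = -0.546 → ψ₂ = 0.584
Converged at ψ₂ = 0.584.
  1: x = 0.032, y = 0.191
  2: x = 0.034, y = 0.092
  3: x = 0.286, y = 0.407
  4: x = 0.648, y = 0.311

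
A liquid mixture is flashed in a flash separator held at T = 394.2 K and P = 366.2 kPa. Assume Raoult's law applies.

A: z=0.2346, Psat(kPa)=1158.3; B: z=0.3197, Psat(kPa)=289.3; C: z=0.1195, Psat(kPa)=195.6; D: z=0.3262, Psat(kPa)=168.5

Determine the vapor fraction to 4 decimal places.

ψ = 0.2375

Raoult's law: Kᵢ = Pᵢˢᵃᵗ/P = Pᵢˢᵃᵗ/366.2.
  K_A = 1158.3/366.2 = 3.163026, K_B = 289.3/366.2 = 0.790005, K_C = 195.6/366.2 = 0.534134, K_D = 168.5/366.2 = 0.460131
Newton iteration, ψ⁰ = 0.48:
  ψ = 0.4800: g = -0.13511, g' = -0.4979 → ψ = 0.2086
  ψ = 0.2086: g = 0.01932, g' = -0.6891 → ψ = 0.2367
  ψ = 0.2367: g = 0.00051, g' = -0.6535 → ψ = 0.2375
Converged at ψ = 0.2375.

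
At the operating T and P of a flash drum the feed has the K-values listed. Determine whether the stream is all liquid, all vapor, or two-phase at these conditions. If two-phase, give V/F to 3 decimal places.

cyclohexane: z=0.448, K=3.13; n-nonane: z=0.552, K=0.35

two-phase, V/F = 0.430

ΣzᵢKᵢ = 1.595; Σzᵢ/Kᵢ = 1.720.
Both exceed 1, so a two-phase solution exists.
Binary case is linear: z₁(K₁−1)(1+ψ(K₂−1)) + z₂(K₂−1)(1+ψ(K₁−1)) = 0
⇒ ψ = [z₁(K₁−1)+z₂(K₂−1)] / [−(K₁−1)(K₂−1)] = 0.5954/1.3845 = 0.430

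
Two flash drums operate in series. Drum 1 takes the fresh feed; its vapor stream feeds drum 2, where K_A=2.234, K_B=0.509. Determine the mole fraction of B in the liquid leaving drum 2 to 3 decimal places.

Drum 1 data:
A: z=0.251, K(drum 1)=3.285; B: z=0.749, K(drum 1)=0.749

Drum 1:
Newton iteration, ψ₁⁰ = 0.5:
  ψ₁ = 0.500: g = 0.0527, g' = -0.347 → ψ₁ = 0.652
  ψ₁ = 0.652: g = 0.0056, g' = -0.279 → ψ₁ = 0.672
Converged at ψ₁ = 0.672.
Drum-1 compositions:
  A: x = 0.099, y = 0.325
  B: x = 0.901, y = 0.675
Drum-2 feed = drum-1 vapor: z₂ = (0.3251, 0.6749).
Drum 2:
Rachford–Rice: g(ψ₂) = Σ zᵢ(Kᵢ−1)/(1+ψ₂(Kᵢ−1)) = 0.
g(0) = ΣzᵢKᵢ − 1 = 0.070 and g(1) = 1 − Σzᵢ/Kᵢ = -0.471, so a root lies in (0, 1).
Newton iteration, ψ₂⁰ = 0.65:
  ψ₂ = 0.650: g = -0.2640, g' = -0.503 → ψ₂ = 0.125
  ψ₂ = 0.125: g = -0.0057, g' = -0.556 → ψ₂ = 0.115
Converged at ψ₂ = 0.115.
  A: x = 0.285, y = 0.636
  B: x = 0.715, y = 0.364

x_B (drum 2) = 0.715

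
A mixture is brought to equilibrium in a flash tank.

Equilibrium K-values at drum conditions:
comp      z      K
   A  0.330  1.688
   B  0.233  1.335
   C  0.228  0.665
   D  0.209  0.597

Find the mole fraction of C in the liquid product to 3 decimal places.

x_C = 0.297

Iterate (Newton) starting at V/F = 0.46:
  V/F = 0.460: g = 0.0464, g' = -0.197 → V/F = 0.696
  V/F = 0.696: g = 0.0002, g' = -0.198 → V/F = 0.697
Converged at V/F = 0.697.
Compositions from xᵢ = zᵢ/(1+V/F(Kᵢ−1)), yᵢ = Kᵢxᵢ:
  A: x = 0.223, y = 0.377
  B: x = 0.189, y = 0.252
  C: x = 0.297, y = 0.198
  D: x = 0.291, y = 0.173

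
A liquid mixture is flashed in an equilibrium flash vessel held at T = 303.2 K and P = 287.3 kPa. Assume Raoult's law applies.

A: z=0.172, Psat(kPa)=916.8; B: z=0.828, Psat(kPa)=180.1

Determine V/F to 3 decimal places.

Raoult's law: Kᵢ = Pᵢˢᵃᵗ/P = Pᵢˢᵃᵗ/287.3.
  K_A = 916.8/287.3 = 3.19109, K_B = 180.1/287.3 = 0.62687
Material balance + equilibrium reduce to Σ zᵢ(Kᵢ−1)/(1+V/F(Kᵢ−1)) = 0.
Check two-phase: ΣzᵢKᵢ = 1.068 > 1 and Σzᵢ/Kᵢ = 1.375 > 1, so g(0) = 0.068 > 0 and g(1) = -0.375 < 0.
Binary case is linear: z₁(K₁−1)(1+V/F(K₂−1)) + z₂(K₂−1)(1+V/F(K₁−1)) = 0
⇒ V/F = [z₁(K₁−1)+z₂(K₂−1)] / [−(K₁−1)(K₂−1)] = 0.0679/0.8176 = 0.083

V/F = 0.083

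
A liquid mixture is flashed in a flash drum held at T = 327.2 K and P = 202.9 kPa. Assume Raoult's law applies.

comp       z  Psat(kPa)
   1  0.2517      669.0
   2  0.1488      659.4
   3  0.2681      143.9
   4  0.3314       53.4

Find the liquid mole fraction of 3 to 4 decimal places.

Raoult's law: Kᵢ = Pᵢˢᵃᵗ/P = Pᵢˢᵃᵗ/202.9.
  K_1 = 669.0/202.9 = 3.297191, K_2 = 659.4/202.9 = 3.249877, K_3 = 143.9/202.9 = 0.709216, K_4 = 53.4/202.9 = 0.263184
Let β = V/F and solve Σ zᵢ(Kᵢ−1)/(1+β(Kᵢ−1)) = 0.
Check two-phase: ΣzᵢKᵢ = 1.5908 > 1 and Σzᵢ/Kᵢ = 1.7593 > 1, so g(0) = 0.5908 > 0 and g(1) = -0.7593 < 0.
Newton–Raphson from β = 0.5:
  β = 0.5000: g = -0.05118, g' = -0.9366 → β = 0.4454
Converged at β = 0.4454.
Compositions from xᵢ = zᵢ/(1+β(Kᵢ−1)), yᵢ = Kᵢxᵢ:
  1: x = 0.1244, y = 0.4102
  2: x = 0.0743, y = 0.2415
  3: x = 0.3080, y = 0.2184
  4: x = 0.4933, y = 0.1298

x_3 = 0.3080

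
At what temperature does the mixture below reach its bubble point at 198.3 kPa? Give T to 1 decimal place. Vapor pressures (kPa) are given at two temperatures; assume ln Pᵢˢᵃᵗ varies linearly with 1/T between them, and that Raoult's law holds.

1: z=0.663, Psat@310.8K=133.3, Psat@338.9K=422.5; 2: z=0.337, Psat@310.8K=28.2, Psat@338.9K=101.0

Bubble-point temperature: ΣzᵢPᵢˢᵃᵗ(T) = P. Interpolate ln Pᵢˢᵃᵗ = aᵢ + bᵢ/T.
  T = 310.8 K: ΣzᵢPᵢˢᵃᵗ = 97.88 kPa
  T = 338.9 K: ΣzᵢPᵢˢᵃᵗ = 314.15 kPa
  T = 324.9 K: ΣzᵢPᵢˢᵃᵗ = 180.18 kPa
  T = 331.9 K: ΣzᵢPᵢˢᵃᵗ = 239.30 kPa
  T = 328.4 K: ΣzᵢPᵢˢᵃᵗ = 207.96 kPa
  T = 326.6 K: ΣzᵢPᵢˢᵃᵗ = 193.25 kPa
Interpolating between 326.6 K and 328.4 K gives T ≈ 327.2 K.

T = 327.2 K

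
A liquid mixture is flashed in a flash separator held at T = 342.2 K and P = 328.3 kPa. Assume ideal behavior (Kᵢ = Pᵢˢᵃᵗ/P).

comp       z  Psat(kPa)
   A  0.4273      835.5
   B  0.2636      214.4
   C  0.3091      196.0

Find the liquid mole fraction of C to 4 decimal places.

Raoult's law: Kᵢ = Pᵢˢᵃᵗ/P = Pᵢˢᵃᵗ/328.3.
  K_A = 835.5/328.3 = 2.544928, K_B = 214.4/328.3 = 0.653061, K_C = 196.0/328.3 = 0.597015
Let ψ = V/F and solve Σ zᵢ(Kᵢ−1)/(1+ψ(Kᵢ−1)) = 0.
g(0) = ΣzᵢKᵢ − 1 = 0.4441 and g(1) = 1 − Σzᵢ/Kᵢ = -0.0893, so a root lies in (0, 1).
Newton–Raphson from ψ = 0.38:
  ψ = 0.3800: g = 0.16353, g' = -0.5170 → ψ = 0.6963
  ψ = 0.6963: g = 0.02430, g' = -0.3889 → ψ = 0.7588
  ψ = 0.7588: g = 0.00034, g' = -0.3787 → ψ = 0.7597
Converged at ψ = 0.7597.
Compositions from xᵢ = zᵢ/(1+ψ(Kᵢ−1)), yᵢ = Kᵢxᵢ:
  A: x = 0.1966, y = 0.5003
  B: x = 0.3579, y = 0.2338
  C: x = 0.4455, y = 0.2660

x_C = 0.4455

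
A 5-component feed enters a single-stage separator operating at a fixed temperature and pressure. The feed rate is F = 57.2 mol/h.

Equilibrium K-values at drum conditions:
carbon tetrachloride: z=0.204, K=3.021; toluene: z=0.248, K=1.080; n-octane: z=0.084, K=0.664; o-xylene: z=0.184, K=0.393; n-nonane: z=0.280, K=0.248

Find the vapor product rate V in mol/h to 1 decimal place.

V = 4.8 mol/h

Material balance + equilibrium reduce to Σ zᵢ(Kᵢ−1)/(1+β(Kᵢ−1)) = 0.
g(0) = ΣzᵢKᵢ − 1 = 0.082 and g(1) = 1 − Σzᵢ/Kᵢ = -1.021, so a root lies in (0, 1).
Newton–Raphson from β = 0.5:
  β = 0.500: g = -0.3076, g' = -0.768 → β = 0.099
  β = 0.099: g = -0.0126, g' = -0.851 → β = 0.085
Converged at β = 0.085.
Then V = β·F = 0.0848·57.2 = 4.8 mol/h and L = F − V = 52.4 mol/h.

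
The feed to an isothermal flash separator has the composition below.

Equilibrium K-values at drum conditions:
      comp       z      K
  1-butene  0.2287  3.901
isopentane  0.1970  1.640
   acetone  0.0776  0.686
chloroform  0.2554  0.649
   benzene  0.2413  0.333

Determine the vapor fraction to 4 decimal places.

ψ = 0.4808

Let ψ = V/F and solve Σ zᵢ(Kᵢ−1)/(1+ψ(Kᵢ−1)) = 0.
g(0) = ΣzᵢKᵢ − 1 = 0.5146 and g(1) = 1 − Σzᵢ/Kᵢ = -0.4100, so a root lies in (0, 1).
Newton–Raphson from ψ = 0.6:
  ψ = 0.6000: g = -0.07874, g' = -0.6589 → ψ = 0.4805
  ψ = 0.4805: g = 0.00018, g' = -0.6717 → ψ = 0.4808
Converged at ψ = 0.4808.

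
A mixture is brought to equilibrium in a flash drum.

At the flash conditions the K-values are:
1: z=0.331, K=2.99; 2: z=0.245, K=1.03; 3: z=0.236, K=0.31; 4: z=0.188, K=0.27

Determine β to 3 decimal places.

Material balance + equilibrium reduce to Σ zᵢ(Kᵢ−1)/(1+β(Kᵢ−1)) = 0.
Feasibility: ΣzᵢKᵢ = 1.366, Σzᵢ/Kᵢ = 1.806 — both > 1, two phases present.
Iterate (Newton) starting at β = 0.5:
  β = 0.500: g = -0.1273, g' = -0.840 → β = 0.348
  β = 0.348: g = -0.0022, g' = -0.832 → β = 0.346
Converged at β = 0.346.

β = 0.346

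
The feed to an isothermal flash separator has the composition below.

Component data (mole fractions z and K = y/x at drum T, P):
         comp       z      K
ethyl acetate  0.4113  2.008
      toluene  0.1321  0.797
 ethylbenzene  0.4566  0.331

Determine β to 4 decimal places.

β = 0.1377

Material balance + equilibrium reduce to Σ zᵢ(Kᵢ−1)/(1+β(Kᵢ−1)) = 0.
Feasibility: ΣzᵢKᵢ = 1.0823, Σzᵢ/Kᵢ = 1.7500 — both > 1, two phases present.
Iterate (Newton) starting at β = 0.4:
  β = 0.4000: g = -0.15080, g' = -0.5997 → β = 0.1485
  β = 0.1485: g = -0.00621, g' = -0.5739 → β = 0.1377
Converged at β = 0.1377.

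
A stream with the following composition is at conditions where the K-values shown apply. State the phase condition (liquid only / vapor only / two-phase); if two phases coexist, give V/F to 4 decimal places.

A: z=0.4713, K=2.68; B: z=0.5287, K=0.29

two-phase, V/F = 0.3491

ΣzᵢKᵢ = 1.4164; Σzᵢ/Kᵢ = 1.9990.
Both exceed 1, so a two-phase solution exists.
Let ψ = V/F and solve Σ zᵢ(Kᵢ−1)/(1+ψ(Kᵢ−1)) = 0.
Binary case is linear: z₁(K₁−1)(1+ψ(K₂−1)) + z₂(K₂−1)(1+ψ(K₁−1)) = 0
⇒ ψ = [z₁(K₁−1)+z₂(K₂−1)] / [−(K₁−1)(K₂−1)] = 0.41641/1.19280 = 0.3491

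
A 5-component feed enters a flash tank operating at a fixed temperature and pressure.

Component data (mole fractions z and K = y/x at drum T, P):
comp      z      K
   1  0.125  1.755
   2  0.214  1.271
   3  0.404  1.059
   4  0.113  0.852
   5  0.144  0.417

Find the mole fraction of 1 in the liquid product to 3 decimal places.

Material balance + equilibrium reduce to Σ zᵢ(Kᵢ−1)/(1+ψ(Kᵢ−1)) = 0.
Feasibility: ΣzᵢKᵢ = 1.076, Σzᵢ/Kᵢ = 1.099 — both > 1, two phases present.
Iterate (Newton) starting at ψ = 0.5:
  ψ = 0.500: g = 0.0062, g' = -0.151 → ψ = 0.541
  ψ = 0.541: g = -0.0001, g' = -0.157 → ψ = 0.540
Converged at ψ = 0.540.
Compositions from xᵢ = zᵢ/(1+ψ(Kᵢ−1)), yᵢ = Kᵢxᵢ:
  1: x = 0.089, y = 0.156
  2: x = 0.187, y = 0.237
  3: x = 0.392, y = 0.415
  4: x = 0.123, y = 0.105
  5: x = 0.210, y = 0.088

x_1 = 0.089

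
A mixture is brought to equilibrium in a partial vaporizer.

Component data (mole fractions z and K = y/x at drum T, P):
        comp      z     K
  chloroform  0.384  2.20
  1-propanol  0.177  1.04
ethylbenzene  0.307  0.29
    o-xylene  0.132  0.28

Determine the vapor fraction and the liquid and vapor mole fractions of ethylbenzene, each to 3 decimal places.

Let ψ = V/F and solve Σ zᵢ(Kᵢ−1)/(1+ψ(Kᵢ−1)) = 0.
Check two-phase: ΣzᵢKᵢ = 1.155 > 1 and Σzᵢ/Kᵢ = 1.875 > 1, so g(0) = 0.155 > 0 and g(1) = -0.875 < 0.
Newton iteration, ψ⁰ = 0.5:
  ψ = 0.500: g = -0.1915, g' = -0.755 → ψ = 0.246
  ψ = 0.246: g = -0.0171, g' = -0.658 → ψ = 0.220
Converged at ψ = 0.220.
Compositions from xᵢ = zᵢ/(1+ψ(Kᵢ−1)), yᵢ = Kᵢxᵢ:
  chloroform: x = 0.304, y = 0.668
  1-propanol: x = 0.175, y = 0.182
  ethylbenzene: x = 0.364, y = 0.106
  o-xylene: x = 0.157, y = 0.044

ψ = 0.220, x_ethylbenzene = 0.364, y_ethylbenzene = 0.106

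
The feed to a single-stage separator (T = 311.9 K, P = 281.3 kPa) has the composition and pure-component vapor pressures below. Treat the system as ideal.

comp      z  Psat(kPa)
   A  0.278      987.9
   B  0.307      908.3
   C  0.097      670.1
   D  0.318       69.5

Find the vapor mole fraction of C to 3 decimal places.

Raoult's law: Kᵢ = Pᵢˢᵃᵗ/P = Pᵢˢᵃᵗ/281.3.
  K_A = 987.9/281.3 = 3.51191, K_B = 908.3/281.3 = 3.22894, K_C = 670.1/281.3 = 2.38215, K_D = 69.5/281.3 = 0.24707
Iterate (Newton) starting at V/F = 0.5:
  V/F = 0.500: g = 0.3284, g' = -1.214 → V/F = 0.770
  V/F = 0.770: g = -0.0156, g' = -1.476 → V/F = 0.760
Converged at V/F = 0.760.
Compositions from xᵢ = zᵢ/(1+V/F(Kᵢ−1)), yᵢ = Kᵢxᵢ:
  A: x = 0.096, y = 0.336
  B: x = 0.114, y = 0.368
  C: x = 0.047, y = 0.113
  D: x = 0.743, y = 0.184

y_C = 0.113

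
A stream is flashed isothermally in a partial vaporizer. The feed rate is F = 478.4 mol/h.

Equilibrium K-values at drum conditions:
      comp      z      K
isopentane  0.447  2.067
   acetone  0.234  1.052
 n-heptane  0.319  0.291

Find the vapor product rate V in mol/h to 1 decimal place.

Let ψ = V/F and solve Σ zᵢ(Kᵢ−1)/(1+ψ(Kᵢ−1)) = 0.
Feasibility: ΣzᵢKᵢ = 1.263, Σzᵢ/Kᵢ = 1.535 — both > 1, two phases present.
Newton–Raphson from ψ = 0.43:
  ψ = 0.430: g = 0.0135, g' = -0.572 → ψ = 0.454
  ψ = 0.454: g = -0.0001, g' = -0.580 → ψ = 0.453
Converged at ψ = 0.453.
Then V = ψ·F = 0.4534·478.4 = 216.9 mol/h and L = F − V = 261.5 mol/h.

V = 216.9 mol/h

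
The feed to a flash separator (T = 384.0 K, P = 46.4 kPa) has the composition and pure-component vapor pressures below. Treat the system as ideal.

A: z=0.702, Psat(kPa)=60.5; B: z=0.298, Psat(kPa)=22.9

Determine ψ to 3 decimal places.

Raoult's law: Kᵢ = Pᵢˢᵃᵗ/P = Pᵢˢᵃᵗ/46.4.
  K_A = 60.5/46.4 = 1.30388, K_B = 22.9/46.4 = 0.49353
Binary case is linear: z₁(K₁−1)(1+ψ(K₂−1)) + z₂(K₂−1)(1+ψ(K₁−1)) = 0
⇒ ψ = [z₁(K₁−1)+z₂(K₂−1)] / [−(K₁−1)(K₂−1)] = 0.0624/0.1539 = 0.405

ψ = 0.405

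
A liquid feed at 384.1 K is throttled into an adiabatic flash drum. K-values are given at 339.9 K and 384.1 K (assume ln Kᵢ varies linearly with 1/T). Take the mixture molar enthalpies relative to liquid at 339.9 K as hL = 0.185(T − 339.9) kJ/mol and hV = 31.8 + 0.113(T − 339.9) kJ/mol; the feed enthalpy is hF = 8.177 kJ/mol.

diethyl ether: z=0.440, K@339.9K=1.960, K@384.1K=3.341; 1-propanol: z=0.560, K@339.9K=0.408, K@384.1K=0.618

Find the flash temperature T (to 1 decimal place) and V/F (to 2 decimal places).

T = 343.7 K, V/F = 0.24

Adiabatic flash: solve Rachford–Rice at each trial T, then check hF = ψ·hV(T) + (1−ψ)·hL(T).
  T = 339.9 K: K = (1.960, 0.408), RR gives ψ = 0.160, H_out = 5.085 kJ/mol
  T = 384.1 K: K = (3.341, 0.618), RR gives ψ = 0.913, H_out = 34.294 kJ/mol
  T = 362.0 K: K = (2.601, 0.509), RR gives ψ = 0.546, H_out = 20.568 kJ/mol
  T = 350.9 K: K = (2.266, 0.457), RR gives ψ = 0.368, H_out = 13.444 kJ/mol
  T = 345.4 K: K = (2.110, 0.432), RR gives ψ = 0.270, H_out = 9.508 kJ/mol
  T = 342.6 K: K = (2.033, 0.420), RR gives ψ = 0.216, H_out = 7.331 kJ/mol
  T = 344.0 K: K = (2.071, 0.426), RR gives ψ = 0.244, H_out = 8.437 kJ/mol
Linear interpolation between T = 342.6 (H_out = 7.331) and T = 344.0 (H_out = 8.437) on hF = 8.177 gives T ≈ 343.7 K, at which ψ = 0.24.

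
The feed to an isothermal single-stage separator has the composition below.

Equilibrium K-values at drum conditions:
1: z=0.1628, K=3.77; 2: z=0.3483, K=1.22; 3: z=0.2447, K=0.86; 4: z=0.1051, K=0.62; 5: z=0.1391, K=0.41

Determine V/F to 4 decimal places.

V/F = 0.6627

Rachford–Rice: g(V/F) = Σ zᵢ(Kᵢ−1)/(1+V/F(Kᵢ−1)) = 0.
g(0) = ΣzᵢKᵢ − 1 = 0.3713 and g(1) = 1 − Σzᵢ/Kᵢ = -0.1220, so a root lies in (0, 1).
Newton–Raphson from V/F = 0.42:
  V/F = 0.4200: g = 0.08557, g' = -0.3935 → V/F = 0.6374
  V/F = 0.6374: g = 0.00839, g' = -0.3329 → V/F = 0.6627
Converged at V/F = 0.6627.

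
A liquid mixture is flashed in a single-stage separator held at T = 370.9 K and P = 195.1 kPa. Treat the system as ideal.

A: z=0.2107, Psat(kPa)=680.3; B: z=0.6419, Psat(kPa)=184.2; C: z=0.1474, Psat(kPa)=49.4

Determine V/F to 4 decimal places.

Raoult's law: Kᵢ = Pᵢˢᵃᵗ/P = Pᵢˢᵃᵗ/195.1.
  K_A = 680.3/195.1 = 3.486930, K_B = 184.2/195.1 = 0.944131, K_C = 49.4/195.1 = 0.253203
Rachford–Rice: g(V/F) = Σ zᵢ(Kᵢ−1)/(1+V/F(Kᵢ−1)) = 0.
g(0) = ΣzᵢKᵢ − 1 = 0.3781 and g(1) = 1 − Σzᵢ/Kᵢ = -0.3225, so a root lies in (0, 1).
Iterate (Newton) starting at V/F = 0.68:
  V/F = 0.6800: g = -0.06622, g' = -0.5215 → V/F = 0.5530
  V/F = 0.5530: g = -0.00393, g' = -0.4717 → V/F = 0.5447
Converged at V/F = 0.5447.

V/F = 0.5447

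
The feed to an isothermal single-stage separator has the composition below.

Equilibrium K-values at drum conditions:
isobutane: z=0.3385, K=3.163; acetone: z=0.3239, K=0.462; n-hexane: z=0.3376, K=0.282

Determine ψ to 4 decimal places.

Newton iteration, ψ⁰ = 0.5:
  ψ = 0.5000: g = -0.26478, g' = -0.9646 → ψ = 0.2255
  ψ = 0.2255: g = 0.00461, g' = -1.0847 → ψ = 0.2297
Converged at ψ = 0.2297.

ψ = 0.2297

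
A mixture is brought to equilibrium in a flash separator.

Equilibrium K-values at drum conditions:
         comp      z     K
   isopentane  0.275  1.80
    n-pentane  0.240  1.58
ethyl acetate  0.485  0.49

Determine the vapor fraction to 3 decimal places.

ψ = 0.311

Rachford–Rice: g(ψ) = Σ zᵢ(Kᵢ−1)/(1+ψ(Kᵢ−1)) = 0.
Check two-phase: ΣzᵢKᵢ = 1.112 > 1 and Σzᵢ/Kᵢ = 1.294 > 1, so g(0) = 0.112 > 0 and g(1) = -0.294 < 0.
Newton iteration, ψ⁰ = 0.48:
  ψ = 0.480: g = -0.0597, g' = -0.362 → ψ = 0.315
  ψ = 0.315: g = -0.0014, g' = -0.349 → ψ = 0.311
Converged at ψ = 0.311.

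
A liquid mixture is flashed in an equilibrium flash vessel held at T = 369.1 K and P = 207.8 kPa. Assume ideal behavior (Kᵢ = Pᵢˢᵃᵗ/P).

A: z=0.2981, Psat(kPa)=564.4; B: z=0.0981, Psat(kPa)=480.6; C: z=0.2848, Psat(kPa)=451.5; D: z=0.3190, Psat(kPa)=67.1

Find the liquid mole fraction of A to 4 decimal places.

Raoult's law: Kᵢ = Pᵢˢᵃᵗ/P = Pᵢˢᵃᵗ/207.8.
  K_A = 564.4/207.8 = 2.716073, K_B = 480.6/207.8 = 2.312801, K_C = 451.5/207.8 = 2.172762, K_D = 67.1/207.8 = 0.322907
Material balance + equilibrium reduce to Σ zᵢ(Kᵢ−1)/(1+ψ(Kᵢ−1)) = 0.
g(0) = ΣzᵢKᵢ − 1 = 0.7584 and g(1) = 1 − Σzᵢ/Kᵢ = -0.2711, so a root lies in (0, 1).
Iterate (Newton) starting at ψ = 0.32:
  ψ = 0.3200: g = 0.38803, g' = -0.8951 → ψ = 0.7535
  ψ = 0.7535: g = 0.02416, g' = -0.9297 → ψ = 0.7795
  ψ = 0.7795: g = -0.00044, g' = -0.9647 → ψ = 0.7790
Converged at ψ = 0.7790.
Compositions from xᵢ = zᵢ/(1+ψ(Kᵢ−1)), yᵢ = Kᵢxᵢ:
  A: x = 0.1276, y = 0.3465
  B: x = 0.0485, y = 0.1122
  C: x = 0.1488, y = 0.3234
  D: x = 0.6751, y = 0.2180

x_A = 0.1276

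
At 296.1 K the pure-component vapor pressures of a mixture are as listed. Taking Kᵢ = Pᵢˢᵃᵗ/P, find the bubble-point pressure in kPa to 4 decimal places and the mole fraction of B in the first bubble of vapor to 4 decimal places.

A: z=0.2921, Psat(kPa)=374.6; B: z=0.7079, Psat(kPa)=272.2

Pbub = 302.1110 kPa, y_B = 0.6378

At the bubble point ψ → 0, so ΣzᵢKᵢ = 1 with Kᵢ = Pᵢˢᵃᵗ/P ⇒ P = ΣzᵢPᵢˢᵃᵗ.
P = 0.2921·374.6 + 0.7079·272.2 = 302.1110 kPa
yᵢ = zᵢPᵢˢᵃᵗ/P ⇒ y_B = 0.7079·272.2/302.1110 = 0.6378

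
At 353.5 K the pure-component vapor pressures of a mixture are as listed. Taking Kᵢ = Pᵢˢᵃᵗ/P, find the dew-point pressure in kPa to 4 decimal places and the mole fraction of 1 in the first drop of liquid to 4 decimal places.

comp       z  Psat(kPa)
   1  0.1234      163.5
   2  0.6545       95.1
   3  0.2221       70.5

Pdew = 92.7014 kPa, x_1 = 0.0700

At the dew point ψ → 1, so Σzᵢ/Kᵢ = 1 with Kᵢ = Pᵢˢᵃᵗ/P ⇒ 1/P = Σzᵢ/Pᵢˢᵃᵗ.
1/P = 0.1234/163.5 + 0.6545/95.1 + 0.2221/70.5 = 0.0107873 ⇒ P = 92.7014 kPa
xᵢ = zᵢP/Pᵢˢᵃᵗ ⇒ x_1 = 0.1234·92.7014/163.5 = 0.0700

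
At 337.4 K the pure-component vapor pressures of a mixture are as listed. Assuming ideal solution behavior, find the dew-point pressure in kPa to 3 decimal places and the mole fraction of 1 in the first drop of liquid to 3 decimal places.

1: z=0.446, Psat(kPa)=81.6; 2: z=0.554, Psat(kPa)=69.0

At the dew point ψ → 1, so Σzᵢ/Kᵢ = 1 with Kᵢ = Pᵢˢᵃᵗ/P ⇒ 1/P = Σzᵢ/Pᵢˢᵃᵗ.
1/P = 0.446/81.6 + 0.554/69.0 = 0.013495 ⇒ P = 74.103 kPa
xᵢ = zᵢP/Pᵢˢᵃᵗ ⇒ x_1 = 0.446·74.103/81.6 = 0.405

Pdew = 74.103 kPa, x_1 = 0.405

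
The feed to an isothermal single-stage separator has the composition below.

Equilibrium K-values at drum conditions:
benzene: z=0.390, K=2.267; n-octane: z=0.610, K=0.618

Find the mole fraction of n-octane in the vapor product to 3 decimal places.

Newton iteration, ψ⁰ = 0.5:
  ψ = 0.500: g = 0.0145, g' = -0.371 → ψ = 0.539
Converged at ψ = 0.539.
Compositions from xᵢ = zᵢ/(1+ψ(Kᵢ−1)), yᵢ = Kᵢxᵢ:
  benzene: x = 0.232, y = 0.525
  n-octane: x = 0.768, y = 0.475

y_n-octane = 0.475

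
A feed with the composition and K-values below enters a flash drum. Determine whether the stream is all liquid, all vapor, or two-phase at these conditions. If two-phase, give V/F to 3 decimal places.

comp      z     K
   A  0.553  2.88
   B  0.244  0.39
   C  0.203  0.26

two-phase, V/F = 0.584

ΣzᵢKᵢ = 1.741; Σzᵢ/Kᵢ = 1.598.
Both exceed 1, so a two-phase solution exists.
Rachford–Rice: g(ψ) = Σ zᵢ(Kᵢ−1)/(1+ψ(Kᵢ−1)) = 0.
Iterate (Newton) starting at ψ = 0.36:
  ψ = 0.360: g = 0.2245, g' = -1.051 → ψ = 0.574
  ψ = 0.574: g = 0.0102, g' = -1.003 → ψ = 0.584
Converged at ψ = 0.584.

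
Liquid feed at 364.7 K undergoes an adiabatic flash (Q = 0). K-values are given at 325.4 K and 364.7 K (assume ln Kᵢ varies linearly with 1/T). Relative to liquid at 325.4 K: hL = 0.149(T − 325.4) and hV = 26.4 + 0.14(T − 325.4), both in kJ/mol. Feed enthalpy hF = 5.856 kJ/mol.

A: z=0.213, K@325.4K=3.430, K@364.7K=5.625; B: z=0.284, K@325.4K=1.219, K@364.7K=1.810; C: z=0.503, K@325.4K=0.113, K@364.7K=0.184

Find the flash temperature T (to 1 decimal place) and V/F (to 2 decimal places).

Adiabatic flash: solve Rachford–Rice at each trial T, then check hF = ψ·hV(T) + (1−ψ)·hL(T).
  T = 325.4 K: K = (3.430, 1.219, 0.113), RR gives ψ = 0.091, H_out = 2.393 kJ/mol
  T = 364.7 K: K = (5.625, 1.810, 0.184), RR gives ψ = 0.337, H_out = 14.626 kJ/mol
  T = 345.0 K: K = (4.452, 1.501, 0.146), RR gives ψ = 0.232, H_out = 9.009 kJ/mol
  T = 335.2 K: K = (3.923, 1.357, 0.129), RR gives ψ = 0.168, H_out = 5.880 kJ/mol
  T = 330.3 K: K = (3.672, 1.287, 0.121), RR gives ψ = 0.131, H_out = 4.190 kJ/mol
  T = 332.8 K: K = (3.799, 1.323, 0.125), RR gives ψ = 0.150, H_out = 5.064 kJ/mol
Linear interpolation between T = 332.8 (H_out = 5.064) and T = 335.2 (H_out = 5.880) on hF = 5.856 gives T ≈ 335.1 K, at which ψ = 0.17.

T = 335.1 K, V/F = 0.17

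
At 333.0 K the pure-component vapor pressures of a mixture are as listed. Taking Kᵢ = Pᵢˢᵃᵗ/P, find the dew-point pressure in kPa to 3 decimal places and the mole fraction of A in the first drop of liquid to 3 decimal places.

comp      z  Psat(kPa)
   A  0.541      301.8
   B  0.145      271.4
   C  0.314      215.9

At the dew point ψ → 1, so Σzᵢ/Kᵢ = 1 with Kᵢ = Pᵢˢᵃᵗ/P ⇒ 1/P = Σzᵢ/Pᵢˢᵃᵗ.
1/P = 0.541/301.8 + 0.145/271.4 + 0.314/215.9 = 0.003781 ⇒ P = 264.465 kPa
xᵢ = zᵢP/Pᵢˢᵃᵗ ⇒ x_A = 0.541·264.465/301.8 = 0.474

Pdew = 264.465 kPa, x_A = 0.474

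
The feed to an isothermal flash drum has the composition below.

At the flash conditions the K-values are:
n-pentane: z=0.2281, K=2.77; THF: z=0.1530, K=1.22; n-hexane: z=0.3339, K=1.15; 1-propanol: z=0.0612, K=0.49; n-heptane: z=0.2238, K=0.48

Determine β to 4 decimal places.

Newton iteration, β⁰ = 0.49:
  β = 0.4900: g = 0.09548, g' = -0.3548 → β = 0.7591
  β = 0.7591: g = 0.00287, g' = -0.3492 → β = 0.7673
Converged at β = 0.7673.

β = 0.7673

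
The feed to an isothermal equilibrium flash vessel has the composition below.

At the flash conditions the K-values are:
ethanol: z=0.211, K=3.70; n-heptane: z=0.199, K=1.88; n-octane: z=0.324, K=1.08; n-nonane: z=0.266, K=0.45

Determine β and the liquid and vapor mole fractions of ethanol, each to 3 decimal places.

β = 0.897, x_ethanol = 0.062, y_ethanol = 0.228

Rachford–Rice: g(β) = Σ zᵢ(Kᵢ−1)/(1+β(Kᵢ−1)) = 0.
g(0) = ΣzᵢKᵢ − 1 = 0.624 and g(1) = 1 − Σzᵢ/Kᵢ = -0.054, so a root lies in (0, 1).
Newton iteration, β⁰ = 0.5:
  β = 0.500: g = 0.1872, g' = -0.508 → β = 0.869
  β = 0.869: g = 0.0137, g' = -0.484 → β = 0.897
Converged at β = 0.897.
Compositions from xᵢ = zᵢ/(1+β(Kᵢ−1)), yᵢ = Kᵢxᵢ:
  ethanol: x = 0.062, y = 0.228
  n-heptane: x = 0.111, y = 0.209
  n-octane: x = 0.302, y = 0.327
  n-nonane: x = 0.525, y = 0.236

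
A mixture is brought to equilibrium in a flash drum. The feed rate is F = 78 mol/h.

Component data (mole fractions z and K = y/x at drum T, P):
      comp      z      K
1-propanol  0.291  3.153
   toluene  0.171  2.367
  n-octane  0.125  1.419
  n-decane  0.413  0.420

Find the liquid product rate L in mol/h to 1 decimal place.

Iterate (Newton) starting at β = 0.33:
  β = 0.330: g = 0.2771, g' = -0.842 → β = 0.659
  β = 0.659: g = 0.0352, g' = -0.697 → β = 0.710
  β = 0.710: g = -0.0002, g' = -0.708 → β = 0.709
Converged at β = 0.709.
Then V = β·F = 0.7093·78 = 55.3 mol/h and L = F − V = 22.7 mol/h.

L = 22.7 mol/h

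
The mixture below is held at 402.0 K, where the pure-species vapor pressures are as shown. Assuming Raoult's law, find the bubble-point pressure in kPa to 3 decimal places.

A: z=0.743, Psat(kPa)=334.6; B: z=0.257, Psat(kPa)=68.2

Pbub = 266.135 kPa

At the bubble point ψ → 0, so ΣzᵢKᵢ = 1 with Kᵢ = Pᵢˢᵃᵗ/P ⇒ P = ΣzᵢPᵢˢᵃᵗ.
P = 0.743·334.6 + 0.257·68.2 = 266.135 kPa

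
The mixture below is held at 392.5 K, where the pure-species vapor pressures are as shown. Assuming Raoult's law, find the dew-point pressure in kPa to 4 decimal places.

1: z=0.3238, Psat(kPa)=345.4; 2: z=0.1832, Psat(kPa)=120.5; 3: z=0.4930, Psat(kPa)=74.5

Pdew = 110.1899 kPa

At the dew point ψ → 1, so Σzᵢ/Kᵢ = 1 with Kᵢ = Pᵢˢᵃᵗ/P ⇒ 1/P = Σzᵢ/Pᵢˢᵃᵗ.
1/P = 0.3238/345.4 + 0.1832/120.5 + 0.4930/74.5 = 0.0090752 ⇒ P = 110.1899 kPa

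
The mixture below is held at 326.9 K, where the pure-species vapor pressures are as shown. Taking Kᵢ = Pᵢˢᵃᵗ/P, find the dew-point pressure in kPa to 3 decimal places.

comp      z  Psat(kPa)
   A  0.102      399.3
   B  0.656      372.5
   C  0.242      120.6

Pdew = 248.561 kPa

At the dew point ψ → 1, so Σzᵢ/Kᵢ = 1 with Kᵢ = Pᵢˢᵃᵗ/P ⇒ 1/P = Σzᵢ/Pᵢˢᵃᵗ.
1/P = 0.102/399.3 + 0.656/372.5 + 0.242/120.6 = 0.004023 ⇒ P = 248.561 kPa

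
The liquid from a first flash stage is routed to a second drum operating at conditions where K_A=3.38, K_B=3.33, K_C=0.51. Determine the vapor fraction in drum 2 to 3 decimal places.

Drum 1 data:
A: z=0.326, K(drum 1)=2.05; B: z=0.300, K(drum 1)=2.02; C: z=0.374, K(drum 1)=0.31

V/F (drum 2) = 0.561

Drum 1:
Newton–Raphson from ψ₁ = 0.56:
  ψ₁ = 0.560: g = -0.0103, g' = -0.742 → ψ₁ = 0.546
Converged at ψ₁ = 0.546.
Drum-1 compositions:
  A: x = 0.207, y = 0.425
  B: x = 0.193, y = 0.389
  C: x = 0.600, y = 0.186
Drum-2 feed = drum-1 liquid: z₂ = (0.2072, 0.1927, 0.6001).
Drum 2:
Material balance + equilibrium reduce to Σ zᵢ(Kᵢ−1)/(1+ψ₂(Kᵢ−1)) = 0.
Feasibility: ΣzᵢKᵢ = 1.648, Σzᵢ/Kᵢ = 1.296 — both > 1, two phases present.
Iterate (Newton) starting at ψ₂ = 0.65:
  ψ₂ = 0.650: g = -0.0593, g' = -0.657 → ψ₂ = 0.560
  ψ₂ = 0.560: g = 0.0012, g' = -0.686 → ψ₂ = 0.561
Converged at ψ₂ = 0.561.
  A: x = 0.089, y = 0.300
  B: x = 0.083, y = 0.278
  C: x = 0.828, y = 0.422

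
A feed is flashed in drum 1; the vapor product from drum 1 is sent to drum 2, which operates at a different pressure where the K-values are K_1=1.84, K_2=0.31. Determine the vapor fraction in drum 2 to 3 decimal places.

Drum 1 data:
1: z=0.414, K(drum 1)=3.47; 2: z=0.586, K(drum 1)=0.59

Drum 1:
Let ψ₁ = V/F and solve Σ zᵢ(Kᵢ−1)/(1+ψ₁(Kᵢ−1)) = 0.
Feasibility: ΣzᵢKᵢ = 1.782, Σzᵢ/Kᵢ = 1.113 — both > 1, two phases present.
Newton iteration, ψ₁⁰ = 0.59:
  ψ₁ = 0.590: g = 0.0992, g' = -0.590 → ψ₁ = 0.758
  ψ₁ = 0.758: g = 0.0073, g' = -0.513 → ψ₁ = 0.772
  ψ₁ = 0.772: g = 0.0000, g' = -0.510 → ψ₁ = 0.773
Converged at ψ₁ = 0.773.
Drum-1 compositions:
  1: x = 0.142, y = 0.494
  2: x = 0.858, y = 0.506
Drum-2 feed = drum-1 vapor: z₂ = (0.4940, 0.5060).
Drum 2:
Material balance + equilibrium reduce to Σ zᵢ(Kᵢ−1)/(1+ψ₂(Kᵢ−1)) = 0.
Feasibility: ΣzᵢKᵢ = 1.066, Σzᵢ/Kᵢ = 1.901 — both > 1, two phases present.
Binary case is linear: z₁(K₁−1)(1+ψ₂(K₂−1)) + z₂(K₂−1)(1+ψ₂(K₁−1)) = 0
⇒ ψ₂ = [z₁(K₁−1)+z₂(K₂−1)] / [−(K₁−1)(K₂−1)] = 0.0658/0.5796 = 0.114
  1: x = 0.451, y = 0.830
  2: x = 0.549, y = 0.170

V/F (drum 2) = 0.114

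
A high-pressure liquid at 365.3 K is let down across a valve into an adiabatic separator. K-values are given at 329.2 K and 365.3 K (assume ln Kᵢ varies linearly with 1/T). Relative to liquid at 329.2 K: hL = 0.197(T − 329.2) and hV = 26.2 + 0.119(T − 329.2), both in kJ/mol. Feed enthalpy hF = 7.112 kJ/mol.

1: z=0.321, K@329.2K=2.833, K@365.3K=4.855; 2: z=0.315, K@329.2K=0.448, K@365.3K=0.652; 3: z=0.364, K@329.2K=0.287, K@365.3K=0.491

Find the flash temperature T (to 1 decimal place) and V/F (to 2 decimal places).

Adiabatic flash: solve Rachford–Rice at each trial T, then check hF = ψ·hV(T) + (1−ψ)·hL(T).
  T = 329.2 K: K = (2.833, 0.448, 0.287), RR gives ψ = 0.132, H_out = 3.451 kJ/mol
  T = 365.3 K: K = (4.855, 0.652, 0.491), RR gives ψ = 0.555, H_out = 20.092 kJ/mol
  T = 347.2 K: K = (3.758, 0.545, 0.380), RR gives ψ = 0.342, H_out = 12.023 kJ/mol
  T = 338.2 K: K = (3.275, 0.496, 0.332), RR gives ψ = 0.242, H_out = 7.939 kJ/mol
  T = 333.7 K: K = (3.049, 0.472, 0.309), RR gives ψ = 0.189, H_out = 5.767 kJ/mol
  T = 335.9 K: K = (3.158, 0.483, 0.320), RR gives ψ = 0.215, H_out = 6.844 kJ/mol
Linear interpolation between T = 335.9 (H_out = 6.844) and T = 338.2 (H_out = 7.939) on hF = 7.112 gives T ≈ 336.5 K, at which ψ = 0.22.

T = 336.5 K, V/F = 0.22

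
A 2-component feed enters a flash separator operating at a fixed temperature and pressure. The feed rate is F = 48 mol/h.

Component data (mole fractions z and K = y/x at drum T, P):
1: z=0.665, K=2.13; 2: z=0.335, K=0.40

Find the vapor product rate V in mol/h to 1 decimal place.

Let ψ = V/F and solve Σ zᵢ(Kᵢ−1)/(1+ψ(Kᵢ−1)) = 0.
g(0) = ΣzᵢKᵢ − 1 = 0.550 and g(1) = 1 − Σzᵢ/Kᵢ = -0.150, so a root lies in (0, 1).
Binary case is linear: z₁(K₁−1)(1+ψ(K₂−1)) + z₂(K₂−1)(1+ψ(K₁−1)) = 0
⇒ ψ = [z₁(K₁−1)+z₂(K₂−1)] / [−(K₁−1)(K₂−1)] = 0.5504/0.6780 = 0.812
Then V = ψ·F = 0.8119·48 = 39.0 mol/h and L = F − V = 9.0 mol/h.

V = 39.0 mol/h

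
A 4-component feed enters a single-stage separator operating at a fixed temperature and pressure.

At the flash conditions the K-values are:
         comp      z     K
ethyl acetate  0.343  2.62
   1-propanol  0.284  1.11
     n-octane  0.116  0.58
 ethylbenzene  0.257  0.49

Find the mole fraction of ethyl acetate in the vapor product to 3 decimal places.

y_ethyl acetate = 0.408

Material balance + equilibrium reduce to Σ zᵢ(Kᵢ−1)/(1+V/F(Kᵢ−1)) = 0.
Feasibility: ΣzᵢKᵢ = 1.407, Σzᵢ/Kᵢ = 1.111 — both > 1, two phases present.
Newton iteration, V/F⁰ = 0.5:
  V/F = 0.500: g = 0.0990, g' = -0.431 → V/F = 0.730
  V/F = 0.730: g = 0.0046, g' = -0.404 → V/F = 0.741
Converged at V/F = 0.741.
Compositions from xᵢ = zᵢ/(1+V/F(Kᵢ−1)), yᵢ = Kᵢxᵢ:
  ethyl acetate: x = 0.156, y = 0.408
  1-propanol: x = 0.263, y = 0.291
  n-octane: x = 0.168, y = 0.098
  ethylbenzene: x = 0.413, y = 0.202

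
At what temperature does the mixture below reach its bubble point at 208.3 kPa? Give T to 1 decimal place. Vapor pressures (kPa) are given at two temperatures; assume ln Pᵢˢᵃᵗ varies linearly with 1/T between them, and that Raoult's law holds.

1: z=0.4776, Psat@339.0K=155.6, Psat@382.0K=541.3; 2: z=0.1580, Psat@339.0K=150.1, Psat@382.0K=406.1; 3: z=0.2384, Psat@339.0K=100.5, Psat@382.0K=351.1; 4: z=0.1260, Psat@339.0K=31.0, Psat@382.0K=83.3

T = 355.9 K

Bubble-point temperature: ΣzᵢPᵢˢᵃᵗ(T) = P. Interpolate ln Pᵢˢᵃᵗ = aᵢ + bᵢ/T.
  T = 339.0 K: ΣzᵢPᵢˢᵃᵗ = 125.90 kPa
  T = 382.0 K: ΣzᵢPᵢˢᵃᵗ = 416.89 kPa
  T = 360.5 K: ΣzᵢPᵢˢᵃᵗ = 237.12 kPa
  T = 349.8 K: ΣzᵢPᵢˢᵃᵗ = 174.66 kPa
  T = 355.1 K: ΣzᵢPᵢˢᵃᵗ = 203.67 kPa
  T = 357.8 K: ΣzᵢPᵢˢᵃᵗ = 219.88 kPa
Interpolating between 355.1 K and 357.8 K gives T ≈ 355.9 K.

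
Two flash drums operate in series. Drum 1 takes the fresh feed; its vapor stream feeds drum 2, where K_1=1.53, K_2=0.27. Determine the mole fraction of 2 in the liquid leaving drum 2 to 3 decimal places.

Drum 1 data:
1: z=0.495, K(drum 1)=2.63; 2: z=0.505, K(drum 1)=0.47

Drum 1:
Let ψ₁ = V/F and solve Σ zᵢ(Kᵢ−1)/(1+ψ₁(Kᵢ−1)) = 0.
Check two-phase: ΣzᵢKᵢ = 1.539 > 1 and Σzᵢ/Kᵢ = 1.263 > 1, so g(0) = 0.539 > 0 and g(1) = -0.263 < 0.
Binary case is linear: z₁(K₁−1)(1+ψ₁(K₂−1)) + z₂(K₂−1)(1+ψ₁(K₁−1)) = 0
⇒ ψ₁ = [z₁(K₁−1)+z₂(K₂−1)] / [−(K₁−1)(K₂−1)] = 0.5392/0.8639 = 0.624
Drum-1 compositions:
  1: x = 0.245, y = 0.645
  2: x = 0.755, y = 0.355
Drum-2 feed = drum-1 vapor: z₂ = (0.6453, 0.3547).
Drum 2:
Binary case is linear: z₁(K₁−1)(1+ψ₂(K₂−1)) + z₂(K₂−1)(1+ψ₂(K₁−1)) = 0
⇒ ψ₂ = [z₁(K₁−1)+z₂(K₂−1)] / [−(K₁−1)(K₂−1)] = 0.0831/0.3869 = 0.215
  1: x = 0.579, y = 0.886
  2: x = 0.421, y = 0.114

x_2 (drum 2) = 0.421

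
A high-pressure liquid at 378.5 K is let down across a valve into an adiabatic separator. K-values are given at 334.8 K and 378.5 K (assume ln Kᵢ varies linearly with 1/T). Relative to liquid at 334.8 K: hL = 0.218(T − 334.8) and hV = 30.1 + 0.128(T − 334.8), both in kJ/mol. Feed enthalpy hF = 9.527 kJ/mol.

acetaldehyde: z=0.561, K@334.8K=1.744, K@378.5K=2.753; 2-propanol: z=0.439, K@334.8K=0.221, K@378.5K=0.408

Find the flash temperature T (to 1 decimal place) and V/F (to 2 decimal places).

T = 342.7 K, V/F = 0.27

Adiabatic flash: solve Rachford–Rice at each trial T, then check hF = ψ·hV(T) + (1−ψ)·hL(T).
  T = 334.8 K: K = (1.744, 0.221), RR gives ψ = 0.130, H_out = 3.916 kJ/mol
  T = 378.5 K: K = (2.753, 0.408), RR gives ψ = 0.697, H_out = 27.770 kJ/mol
  T = 356.6 K: K = (2.221, 0.306), RR gives ψ = 0.448, H_out = 17.372 kJ/mol
  T = 345.7 K: K = (1.976, 0.261), RR gives ψ = 0.309, H_out = 11.386 kJ/mol
  T = 340.2 K: K = (1.857, 0.240), RR gives ψ = 0.226, H_out = 7.879 kJ/mol
  T = 342.9 K: K = (1.915, 0.251), RR gives ψ = 0.269, H_out = 9.655 kJ/mol
  T = 341.5 K: K = (1.885, 0.245), RR gives ψ = 0.247, H_out = 8.749 kJ/mol
Linear interpolation between T = 341.5 (H_out = 8.749) and T = 342.9 (H_out = 9.655) on hF = 9.527 gives T ≈ 342.7 K, at which ψ = 0.27.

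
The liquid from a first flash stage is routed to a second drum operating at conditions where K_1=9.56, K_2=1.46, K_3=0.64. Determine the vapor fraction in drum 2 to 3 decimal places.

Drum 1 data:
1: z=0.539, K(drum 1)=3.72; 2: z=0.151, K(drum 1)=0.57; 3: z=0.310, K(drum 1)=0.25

V/F (drum 2) = 0.762

Drum 1:
Newton iteration, ψ₁⁰ = 0.67:
  ψ₁ = 0.670: g = -0.0391, g' = -1.260 → ψ₁ = 0.639
Converged at ψ₁ = 0.639.
Drum-1 compositions:
  1: x = 0.197, y = 0.733
  2: x = 0.208, y = 0.119
  3: x = 0.595, y = 0.149
Drum-2 feed = drum-1 liquid: z₂ = (0.1969, 0.2082, 0.5949).
Drum 2:
Let ψ₂ = V/F and solve Σ zᵢ(Kᵢ−1)/(1+ψ₂(Kᵢ−1)) = 0.
g(0) = ΣzᵢKᵢ − 1 = 1.567 and g(1) = 1 − Σzᵢ/Kᵢ = -0.093, so a root lies in (0, 1).
Iterate (Newton) starting at ψ₂ = 0.5:
  ψ₂ = 0.500: g = 0.1360, g' = -0.661 → ψ₂ = 0.706
  ψ₂ = 0.706: g = 0.0247, g' = -0.455 → ψ₂ = 0.760
  ψ₂ = 0.760: g = 0.0008, g' = -0.427 → ψ₂ = 0.762
Converged at ψ₂ = 0.762.
  1: x = 0.026, y = 0.250
  2: x = 0.154, y = 0.225
  3: x = 0.820, y = 0.525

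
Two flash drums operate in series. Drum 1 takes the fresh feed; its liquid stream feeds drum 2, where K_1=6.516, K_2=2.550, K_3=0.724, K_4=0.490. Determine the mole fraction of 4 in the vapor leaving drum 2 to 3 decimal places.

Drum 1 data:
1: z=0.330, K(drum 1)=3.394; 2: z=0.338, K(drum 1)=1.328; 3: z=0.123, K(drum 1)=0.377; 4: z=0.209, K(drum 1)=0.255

Drum 1:
Rachford–Rice: g(ψ₁) = Σ zᵢ(Kᵢ−1)/(1+ψ₁(Kᵢ−1)) = 0.
g(0) = ΣzᵢKᵢ − 1 = 0.669 and g(1) = 1 − Σzᵢ/Kᵢ = -0.498, so a root lies in (0, 1).
Iterate (Newton) starting at ψ₁ = 0.42:
  ψ₁ = 0.420: g = 0.1610, g' = -0.832 → ψ₁ = 0.614
  ψ₁ = 0.614: g = 0.0014, g' = -0.854 → ψ₁ = 0.615
Converged at ψ₁ = 0.615.
Drum-1 compositions:
  1: x = 0.133, y = 0.453
  2: x = 0.281, y = 0.373
  3: x = 0.199, y = 0.075
  4: x = 0.386, y = 0.098
Drum-2 feed = drum-1 liquid: z₂ = (0.1334, 0.2812, 0.1994, 0.3859).
Drum 2:
Iterate (Newton) starting at ψ₂ = 0.5:
  ψ₂ = 0.500: g = 0.1135, g' = -0.703 → ψ₂ = 0.661
  ψ₂ = 0.661: g = 0.0094, g' = -0.604 → ψ₂ = 0.677
Converged at ψ₂ = 0.677.
  1: x = 0.028, y = 0.184
  2: x = 0.137, y = 0.350
  3: x = 0.245, y = 0.178
  4: x = 0.589, y = 0.289

y_4 (drum 2) = 0.289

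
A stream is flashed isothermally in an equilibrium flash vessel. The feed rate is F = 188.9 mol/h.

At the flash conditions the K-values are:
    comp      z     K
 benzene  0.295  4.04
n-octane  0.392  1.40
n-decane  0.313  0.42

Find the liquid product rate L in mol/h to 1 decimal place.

Rachford–Rice: g(ψ) = Σ zᵢ(Kᵢ−1)/(1+ψ(Kᵢ−1)) = 0.
g(0) = ΣzᵢKᵢ − 1 = 0.872 and g(1) = 1 − Σzᵢ/Kᵢ = -0.098, so a root lies in (0, 1).
Iterate (Newton) starting at ψ = 0.5:
  ψ = 0.500: g = 0.2308, g' = -0.682 → ψ = 0.839
  ψ = 0.839: g = 0.0166, g' = -0.651 → ψ = 0.864
Converged at ψ = 0.864.
Then V = ψ·F = 0.8639·188.9 = 163.2 mol/h and L = F − V = 25.7 mol/h.

L = 25.7 mol/h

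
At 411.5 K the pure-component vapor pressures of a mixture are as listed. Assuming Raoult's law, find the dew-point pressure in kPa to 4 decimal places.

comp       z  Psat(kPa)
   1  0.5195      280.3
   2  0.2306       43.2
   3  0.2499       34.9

At the dew point ψ → 1, so Σzᵢ/Kᵢ = 1 with Kᵢ = Pᵢˢᵃᵗ/P ⇒ 1/P = Σzᵢ/Pᵢˢᵃᵗ.
1/P = 0.5195/280.3 + 0.2306/43.2 + 0.2499/34.9 = 0.0143518 ⇒ P = 69.6777 kPa

Pdew = 69.6777 kPa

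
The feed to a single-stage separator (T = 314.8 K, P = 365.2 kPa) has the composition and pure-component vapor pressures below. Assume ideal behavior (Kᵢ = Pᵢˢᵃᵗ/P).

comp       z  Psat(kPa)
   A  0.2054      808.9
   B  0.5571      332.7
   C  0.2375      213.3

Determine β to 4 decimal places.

Raoult's law: Kᵢ = Pᵢˢᵃᵗ/P = Pᵢˢᵃᵗ/365.2.
  K_A = 808.9/365.2 = 2.214951, K_B = 332.7/365.2 = 0.911008, K_C = 213.3/365.2 = 0.584064
Material balance + equilibrium reduce to Σ zᵢ(Kᵢ−1)/(1+β(Kᵢ−1)) = 0.
Feasibility: ΣzᵢKᵢ = 1.1012, Σzᵢ/Kᵢ = 1.1109 — both > 1, two phases present.
Newton iteration, β⁰ = 0.5:
  β = 0.5000: g = -0.02137, g' = -0.1877 → β = 0.3862
  β = 0.3862: g = 0.00083, g' = -0.2035 → β = 0.3902
Converged at β = 0.3902.

β = 0.3902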